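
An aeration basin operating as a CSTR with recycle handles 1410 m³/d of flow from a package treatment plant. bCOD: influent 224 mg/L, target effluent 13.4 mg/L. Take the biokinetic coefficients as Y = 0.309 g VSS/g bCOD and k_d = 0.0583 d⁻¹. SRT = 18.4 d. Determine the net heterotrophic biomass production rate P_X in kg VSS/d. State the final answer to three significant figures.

Observed yield with endogenous decay: Y_obs = Y / (1 + k_d·θ_c) = 0.309 / (1 + 0.0583 × 18.4) = 0.309 / 2.073 = 0.1491 g VSS/g bCOD.
Substrate removed = Q·(S₀ − S) = 1410 m³/d × (224 − 13.4) g/m³ = 2.97×10^5 g/d = 296.9 kg/d.
Biomass produced: P_X = Y_obs·Q·ΔS = 0.1491 × 296.9 ≈ 44.27 kg VSS/d.

P_X ≈ 44.3 kg VSS/d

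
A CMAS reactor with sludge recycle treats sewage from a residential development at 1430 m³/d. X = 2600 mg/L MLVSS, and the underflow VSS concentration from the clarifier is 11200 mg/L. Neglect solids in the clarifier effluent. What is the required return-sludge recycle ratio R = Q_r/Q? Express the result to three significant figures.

Solids balance on the clarifier gives (1+R)X = R·X_r, so R = X/(X_r − X) = 2600 / (11200 − 2600) = 0.3023.

R ≈ 0.302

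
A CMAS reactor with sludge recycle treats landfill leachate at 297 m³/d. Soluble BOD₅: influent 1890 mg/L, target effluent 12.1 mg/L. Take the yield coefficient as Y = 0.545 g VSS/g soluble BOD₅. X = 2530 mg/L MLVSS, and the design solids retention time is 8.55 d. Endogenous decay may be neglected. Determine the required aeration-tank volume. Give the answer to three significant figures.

V ≈ 1030 m³

With k_d = 0 the design equation reduces to V = Y Q (S₀−S) θ_c / X = 0.545 × 297 × (1890 − 12.1) × 8.55 / 2530 = 1027 m³.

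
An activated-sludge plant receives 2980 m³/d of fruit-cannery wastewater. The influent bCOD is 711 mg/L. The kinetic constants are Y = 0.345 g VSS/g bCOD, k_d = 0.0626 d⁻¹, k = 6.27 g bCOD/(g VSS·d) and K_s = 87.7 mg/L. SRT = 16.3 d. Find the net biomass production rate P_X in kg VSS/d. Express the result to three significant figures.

P_X ≈ 359 kg VSS/d

For a completely mixed reactor with recycle the Lawrence–McCarty relation gives S = K_s·(1 + k_d·θ_c) / [θ_c·(Y·k − k_d) − 1] = 87.7 × (1 + 0.0626 × 16.3) / [16.3 × (0.345 × 6.27 − 0.0626) − 1] = 177.2 / 33.24 = 5.331 mg/L.
Observed yield with endogenous decay: Y_obs = Y / (1 + k_d·θ_c) = 0.345 / (1 + 0.0626 × 16.3) = 0.345 / 2.020 = 0.1708 g VSS/g bCOD.
ΔS = 711 − 5.33 = 705.7 mg/L, so the substrate removal rate is 2980 × 705.7/1000 = 2103 kg bCOD/d.
P_X = Y_obs · Q(S₀ − S) = 0.1708 × 2103 = 359.1 kg VSS/d.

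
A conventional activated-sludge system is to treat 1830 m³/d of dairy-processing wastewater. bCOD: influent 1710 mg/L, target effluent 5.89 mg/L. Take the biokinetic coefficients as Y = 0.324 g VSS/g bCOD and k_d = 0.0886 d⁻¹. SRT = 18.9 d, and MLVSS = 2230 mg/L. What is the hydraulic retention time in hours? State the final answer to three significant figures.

Rearranging the biomass balance for a CMAS with decay, V = Y·Q·ΔS·θ_c / [X·(1+k_d θ_c)] = 0.324 × 1830 × (1710 − 5.89) × 18.9 / [2230 × (1 + 0.0886 × 18.9)] = 1.91×10^7 / 5964 = 3202 m³.
τ = V/Q = 3202/1830 = 1.750 d, or 41.99 h.

τ ≈ 42.0 h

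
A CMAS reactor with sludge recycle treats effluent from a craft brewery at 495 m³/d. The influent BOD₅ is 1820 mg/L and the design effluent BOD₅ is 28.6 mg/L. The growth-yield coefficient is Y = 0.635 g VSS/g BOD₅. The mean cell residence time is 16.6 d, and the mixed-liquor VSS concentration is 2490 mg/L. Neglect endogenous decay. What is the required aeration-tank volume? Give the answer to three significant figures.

V·X = Y·Q·ΔS·θ_c gives V = 0.635 × 495 × (1820 − 28.6) × 16.6 / 2490 = 3754 m³.

V ≈ 3750 m³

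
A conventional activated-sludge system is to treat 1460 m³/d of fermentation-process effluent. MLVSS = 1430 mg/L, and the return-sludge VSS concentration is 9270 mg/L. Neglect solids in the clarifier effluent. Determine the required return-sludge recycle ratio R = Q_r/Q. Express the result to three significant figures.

Mass balance around the secondary clarifier (neglecting effluent solids): R = X / (X_r − X) = 1430 / (9270 − 1430) = 0.1824.

R ≈ 0.182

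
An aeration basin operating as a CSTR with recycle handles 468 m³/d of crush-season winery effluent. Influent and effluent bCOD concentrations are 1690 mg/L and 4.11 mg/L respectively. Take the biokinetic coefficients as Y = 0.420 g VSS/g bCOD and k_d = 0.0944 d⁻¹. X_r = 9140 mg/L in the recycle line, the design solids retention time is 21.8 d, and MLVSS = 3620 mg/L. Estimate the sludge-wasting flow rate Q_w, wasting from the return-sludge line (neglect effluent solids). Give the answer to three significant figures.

Q_w ≈ 11.9 m³/d

Steady-state biomass mass balance: V·X·(1 + k_d·θ_c) = Y·Q·(S₀ − S)·θ_c, so V = 0.420 × 468 × (1690 − 4.11) × 21.8 / [3620 × (1 + 0.0944 × 21.8)] = 7.22×10^6 / 11070 = 652.6 m³.
θ_c = V·X/(Q_w·X_r) when wasting from the recycle, so Q_w = V·X/(θ_c·X_r) = 652.6 × 3620 / (21.8 × 9140) = 11.86 m³/d.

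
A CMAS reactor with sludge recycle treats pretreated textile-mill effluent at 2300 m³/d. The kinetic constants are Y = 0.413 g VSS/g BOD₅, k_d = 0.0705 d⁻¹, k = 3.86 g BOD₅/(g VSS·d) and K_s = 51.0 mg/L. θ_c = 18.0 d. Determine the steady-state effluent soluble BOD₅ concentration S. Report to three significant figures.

From the Monod/SRT balance for a CMAS, S = K_s·(1+k_d θ_c)/[θ_c·(Y k − k_d) − 1] = 51.0 × (1 + 0.0705 × 18.0) / [18.0 × (0.413 × 3.86 − 0.0705) − 1] = 115.7 / 26.43 = 4.379 mg/L.

S ≈ 4.38 mg/L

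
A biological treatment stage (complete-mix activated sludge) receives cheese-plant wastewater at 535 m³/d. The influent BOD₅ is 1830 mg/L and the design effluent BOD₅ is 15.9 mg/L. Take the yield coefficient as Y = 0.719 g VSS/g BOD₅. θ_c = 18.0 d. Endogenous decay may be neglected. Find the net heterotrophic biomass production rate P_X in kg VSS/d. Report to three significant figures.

With endogenous decay neglected, the observed yield equals the true yield: Y_obs = Y = 0.719 g VSS/g BOD₅.
Q·(S₀ − S) = 535 × (1830 − 15.9) × 10⁻³ = 970.5 kg/d removed.
Net biomass production P_X = Y_obs × Q·(S₀ − S) = 0.7190 × 970.5 = 697.8 kg VSS/d.

P_X ≈ 698 kg VSS/d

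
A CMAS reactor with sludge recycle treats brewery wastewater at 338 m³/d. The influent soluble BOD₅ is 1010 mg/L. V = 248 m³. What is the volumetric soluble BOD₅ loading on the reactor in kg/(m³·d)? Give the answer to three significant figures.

L_v = Q S₀ / V = 338 × 1010 × 10⁻³ / 248.0 = 1.377 kg/(m³·d).

L_v ≈ 1.38 kg soluble BOD₅/(m³·d)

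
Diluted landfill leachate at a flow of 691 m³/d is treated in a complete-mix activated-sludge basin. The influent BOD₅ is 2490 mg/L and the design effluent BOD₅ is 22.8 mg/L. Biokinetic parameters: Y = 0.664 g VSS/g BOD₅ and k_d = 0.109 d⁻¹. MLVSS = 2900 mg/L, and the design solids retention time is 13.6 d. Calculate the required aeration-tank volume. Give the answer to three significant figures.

From the SRT design equation V = Y Q (S₀−S) θ_c / [X (1 + k_d θ_c)] = 0.664 × 691 × (2490 − 22.8) × 13.6 / [2900 × (1 + 0.109 × 13.6)] = 1.54×10^7 / 7199 = 2139 m³.

V ≈ 2140 m³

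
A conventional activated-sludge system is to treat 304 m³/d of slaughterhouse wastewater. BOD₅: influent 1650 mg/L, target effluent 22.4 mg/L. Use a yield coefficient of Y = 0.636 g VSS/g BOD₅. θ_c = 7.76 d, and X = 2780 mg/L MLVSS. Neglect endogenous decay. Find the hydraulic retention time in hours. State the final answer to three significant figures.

With k_d = 0 the design equation reduces to V = Y Q (S₀−S) θ_c / X = 0.636 × 304 × (1650 − 22.4) × 7.76 / 2780 = 878.4 m³.
τ = V/Q = 878.4/304 = 2.889 d, or 69.35 h.

τ ≈ 69.3 h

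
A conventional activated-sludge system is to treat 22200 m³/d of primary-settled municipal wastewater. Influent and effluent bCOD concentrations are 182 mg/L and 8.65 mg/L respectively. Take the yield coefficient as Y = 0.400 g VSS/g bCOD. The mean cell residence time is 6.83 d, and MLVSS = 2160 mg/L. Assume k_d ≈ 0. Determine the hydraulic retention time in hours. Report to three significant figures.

Biomass mass balance (decay neglected): V·X = Y·Q·(S₀ − S)·θ_c, so V = 0.400 × 22200 × (182 − 8.65) × 6.83 / 2160 = 4867 m³.
HRT = V/Q = 4867 m³ / 22200 m³·d⁻¹ = 0.2193 d × 24 = 5.262 h.

τ ≈ 5.26 h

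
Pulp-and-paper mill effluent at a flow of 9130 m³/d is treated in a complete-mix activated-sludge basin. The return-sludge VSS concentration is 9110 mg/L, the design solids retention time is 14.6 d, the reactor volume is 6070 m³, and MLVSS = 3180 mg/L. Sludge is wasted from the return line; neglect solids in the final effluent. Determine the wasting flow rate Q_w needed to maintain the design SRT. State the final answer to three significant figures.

Q_w ≈ 145 m³/d

Q_w = (V·X)/(θ_c X_r) = 6070 × 3180 / (14.6 × 9110) = 145.1 m³/d.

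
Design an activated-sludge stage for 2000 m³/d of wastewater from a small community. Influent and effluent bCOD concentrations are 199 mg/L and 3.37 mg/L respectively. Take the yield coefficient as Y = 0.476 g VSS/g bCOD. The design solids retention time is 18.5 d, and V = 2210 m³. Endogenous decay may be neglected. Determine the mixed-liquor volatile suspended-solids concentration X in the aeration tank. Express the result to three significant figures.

X = Y·Q·ΔS·θ_c / V = 0.476 × 2000 × (199 − 3.37) × 18.5 / 2210 = 1559 mg/L.

X ≈ 1560 mg/L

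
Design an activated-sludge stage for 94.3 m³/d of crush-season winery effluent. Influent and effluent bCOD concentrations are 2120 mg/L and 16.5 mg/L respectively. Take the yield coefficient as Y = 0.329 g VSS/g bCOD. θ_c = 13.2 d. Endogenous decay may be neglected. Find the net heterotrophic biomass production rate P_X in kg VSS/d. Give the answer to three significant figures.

P_X ≈ 65.3 kg VSS/d

With endogenous decay neglected, the observed yield equals the true yield: Y_obs = Y = 0.329 g VSS/g bCOD.
Mass of bCOD removed per day: Q(S₀ − S) = 94.3 × 2104 g/m³ = 198.4 kg/d.
Net biomass production P_X = Y_obs × Q·(S₀ − S) = 0.3290 × 198.4 = 65.26 kg VSS/d.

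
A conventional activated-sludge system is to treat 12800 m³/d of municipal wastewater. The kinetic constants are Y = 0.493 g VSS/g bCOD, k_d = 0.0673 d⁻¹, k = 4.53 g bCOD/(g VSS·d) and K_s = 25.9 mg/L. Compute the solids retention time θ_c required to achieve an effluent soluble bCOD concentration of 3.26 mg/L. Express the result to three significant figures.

At the target effluent, Y k S/(K_s+S) = 0.493×4.53×3.26/29.16 = 0.2497 d⁻¹.
θ_c = 1/(μ − k_d) = 1/(0.2497 − 0.0673) = 1/0.1824 = 5.483 d.

θ_c ≈ 5.48 d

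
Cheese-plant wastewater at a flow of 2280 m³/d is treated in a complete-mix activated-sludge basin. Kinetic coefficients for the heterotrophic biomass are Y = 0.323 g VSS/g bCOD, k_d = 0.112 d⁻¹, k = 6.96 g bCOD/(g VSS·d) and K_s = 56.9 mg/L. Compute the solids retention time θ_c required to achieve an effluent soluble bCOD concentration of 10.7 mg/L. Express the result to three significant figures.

At the target effluent, Y k S/(K_s+S) = 0.323×6.96×10.7/67.60 = 0.3558 d⁻¹.
Then 1/θ_c = μ − k_d = 0.3558 − 0.112 = 0.2438 d⁻¹, giving θ_c = 4.101 d.

θ_c ≈ 4.10 d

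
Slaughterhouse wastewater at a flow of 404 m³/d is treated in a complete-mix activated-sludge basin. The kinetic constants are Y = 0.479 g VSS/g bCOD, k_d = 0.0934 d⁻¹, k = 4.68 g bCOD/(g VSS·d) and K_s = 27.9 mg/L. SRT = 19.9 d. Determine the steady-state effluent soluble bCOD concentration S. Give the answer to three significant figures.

S ≈ 1.91 mg/L

For a completely mixed reactor with recycle the Lawrence–McCarty relation gives S = K_s·(1 + k_d·θ_c) / [θ_c·(Y·k − k_d) − 1] = 27.9 × (1 + 0.0934 × 19.9) / [19.9 × (0.479 × 4.68 − 0.0934) − 1] = 79.76 / 41.75 = 1.910 mg/L.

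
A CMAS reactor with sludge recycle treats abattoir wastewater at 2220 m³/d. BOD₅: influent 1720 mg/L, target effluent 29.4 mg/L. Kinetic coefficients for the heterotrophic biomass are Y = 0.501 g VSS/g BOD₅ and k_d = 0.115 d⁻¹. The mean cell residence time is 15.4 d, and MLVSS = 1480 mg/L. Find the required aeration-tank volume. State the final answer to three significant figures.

V ≈ 7060 m³

From the SRT design equation V = Y Q (S₀−S) θ_c / [X (1 + k_d θ_c)] = 0.501 × 2220 × (1720 − 29.4) × 15.4 / [1480 × (1 + 0.115 × 15.4)] = 2.9×10^7 / 4101 = 7061 m³.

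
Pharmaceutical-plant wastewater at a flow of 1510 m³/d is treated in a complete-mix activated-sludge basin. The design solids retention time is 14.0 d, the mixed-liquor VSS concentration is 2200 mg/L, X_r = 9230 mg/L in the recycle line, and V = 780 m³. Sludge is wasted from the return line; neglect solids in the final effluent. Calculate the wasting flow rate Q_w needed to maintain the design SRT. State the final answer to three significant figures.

Wasting from the return line (neglecting effluent solids): Q_w = V·X / (θ_c·X_r) = 780.0 × 2200 / (14.0 × 9230) = 13.28 m³/d.

Q_w ≈ 13.3 m³/d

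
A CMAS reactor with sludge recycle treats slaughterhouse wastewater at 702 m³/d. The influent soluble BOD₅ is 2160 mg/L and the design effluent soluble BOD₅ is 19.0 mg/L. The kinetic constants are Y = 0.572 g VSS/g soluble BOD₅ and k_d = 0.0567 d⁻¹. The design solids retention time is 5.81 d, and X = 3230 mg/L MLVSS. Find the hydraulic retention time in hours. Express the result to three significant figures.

From the SRT design equation V = Y Q (S₀−S) θ_c / [X (1 + k_d θ_c)] = 0.572 × 702 × (2160 − 19.0) × 5.81 / [3230 × (1 + 0.0567 × 5.81)] = 4.99×10^6 / 4294 = 1163 m³.
Hydraulic retention time τ = V/Q = 1163 / 702 = 1.657 d = 39.77 h.

τ ≈ 39.8 h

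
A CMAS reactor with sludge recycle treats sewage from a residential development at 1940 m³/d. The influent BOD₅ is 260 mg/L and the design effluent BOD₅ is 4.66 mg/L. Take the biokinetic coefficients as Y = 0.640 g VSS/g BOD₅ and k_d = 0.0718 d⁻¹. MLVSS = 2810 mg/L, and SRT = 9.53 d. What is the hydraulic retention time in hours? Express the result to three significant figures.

Steady-state biomass mass balance: V·X·(1 + k_d·θ_c) = Y·Q·(S₀ − S)·θ_c, so V = 0.640 × 1940 × (260 − 4.66) × 9.53 / [2810 × (1 + 0.0718 × 9.53)] = 3.02×10^6 / 4733 = 638.4 m³.
Hydraulic retention time τ = V/Q = 638.4 / 1940 = 0.3291 d = 7.897 h.

τ ≈ 7.90 h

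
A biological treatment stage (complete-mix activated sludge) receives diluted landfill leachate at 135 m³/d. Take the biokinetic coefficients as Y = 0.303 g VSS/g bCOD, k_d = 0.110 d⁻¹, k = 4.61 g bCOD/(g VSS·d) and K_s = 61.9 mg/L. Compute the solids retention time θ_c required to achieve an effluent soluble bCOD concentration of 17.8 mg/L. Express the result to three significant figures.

θ_c ≈ 4.95 d

At the target effluent, Y k S/(K_s+S) = 0.303×4.61×17.8/79.70 = 0.3120 d⁻¹.
Then 1/θ_c = μ − k_d = 0.3120 − 0.110 = 0.2020 d⁻¹, giving θ_c = 4.951 d.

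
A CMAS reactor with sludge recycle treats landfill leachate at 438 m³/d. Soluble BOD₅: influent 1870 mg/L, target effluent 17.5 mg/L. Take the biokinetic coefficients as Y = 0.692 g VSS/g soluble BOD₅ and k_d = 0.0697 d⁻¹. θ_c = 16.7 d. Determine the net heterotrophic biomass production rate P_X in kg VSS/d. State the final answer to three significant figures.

Observed yield with endogenous decay: Y_obs = Y / (1 + k_d·θ_c) = 0.692 / (1 + 0.0697 × 16.7) = 0.692 / 2.164 = 0.3198 g VSS/g soluble BOD₅.
ΔS = 1870 − 17.5 = 1852 mg/L, so the substrate removal rate is 438 × 1852/1000 = 811.4 kg soluble BOD₅/d.
Biomass produced: P_X = Y_obs·Q·ΔS = 0.3198 × 811.4 ≈ 259.5 kg VSS/d.

P_X ≈ 259 kg VSS/d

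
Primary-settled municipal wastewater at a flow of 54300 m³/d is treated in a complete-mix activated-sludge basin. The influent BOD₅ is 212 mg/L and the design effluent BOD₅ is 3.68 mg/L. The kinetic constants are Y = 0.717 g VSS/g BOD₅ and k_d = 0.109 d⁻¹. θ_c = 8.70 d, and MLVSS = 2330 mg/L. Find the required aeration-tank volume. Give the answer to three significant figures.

V ≈ 15500 m³

Rearranging the biomass balance for a CMAS with decay, V = Y·Q·ΔS·θ_c / [X·(1+k_d θ_c)] = 0.717 × 54300 × (212 − 3.68) × 8.70 / [2330 × (1 + 0.109 × 8.70)] = 7.06×10^7 / 4540 = 15544 m³.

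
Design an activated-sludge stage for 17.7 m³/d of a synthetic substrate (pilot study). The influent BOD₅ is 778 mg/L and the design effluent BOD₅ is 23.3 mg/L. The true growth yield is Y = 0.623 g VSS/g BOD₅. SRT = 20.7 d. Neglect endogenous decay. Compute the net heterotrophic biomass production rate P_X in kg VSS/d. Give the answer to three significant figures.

Since k_d ≈ 0, Y_obs = Y = 0.623 g VSS/g BOD₅.
Q·(S₀ − S) = 17.7 × (778 − 23.3) × 10⁻³ = 13.36 kg/d removed.
Net biomass production P_X = Y_obs × Q·(S₀ − S) = 0.6230 × 13.36 = 8.322 kg VSS/d.

P_X ≈ 8.32 kg VSS/d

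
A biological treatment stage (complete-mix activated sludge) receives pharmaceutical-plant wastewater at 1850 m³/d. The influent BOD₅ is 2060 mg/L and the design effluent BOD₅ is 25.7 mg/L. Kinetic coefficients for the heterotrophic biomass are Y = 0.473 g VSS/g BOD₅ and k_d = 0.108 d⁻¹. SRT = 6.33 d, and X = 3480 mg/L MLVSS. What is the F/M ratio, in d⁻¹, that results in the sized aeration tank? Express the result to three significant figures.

Rearranging the biomass balance for a CMAS with decay, V = Y·Q·ΔS·θ_c / [X·(1+k_d θ_c)] = 0.473 × 1850 × (2060 − 25.7) × 6.33 / [3480 × (1 + 0.108 × 6.33)] = 1.13×10^7 / 5859 = 1923 m³.
F/M = Q·S₀ / (V·X) = 1850 × 2060 / (1923 × 3480) = 0.5694 g BOD₅·(g VSS·d)⁻¹.

F/M ≈ 0.569 d⁻¹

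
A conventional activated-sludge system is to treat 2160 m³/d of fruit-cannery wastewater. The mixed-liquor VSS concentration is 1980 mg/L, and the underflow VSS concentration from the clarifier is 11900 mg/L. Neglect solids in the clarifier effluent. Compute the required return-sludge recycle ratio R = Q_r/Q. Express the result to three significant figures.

Mass balance around the secondary clarifier (neglecting effluent solids): R = X / (X_r − X) = 1980 / (11900 − 1980) = 0.1996.

R ≈ 0.200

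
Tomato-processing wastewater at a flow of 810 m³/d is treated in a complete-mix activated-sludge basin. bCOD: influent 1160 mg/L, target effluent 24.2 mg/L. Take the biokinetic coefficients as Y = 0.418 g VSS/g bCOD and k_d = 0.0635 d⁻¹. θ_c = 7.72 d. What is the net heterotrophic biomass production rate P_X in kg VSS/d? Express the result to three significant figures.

Observed yield with endogenous decay: Y_obs = Y / (1 + k_d·θ_c) = 0.418 / (1 + 0.0635 × 7.72) = 0.418 / 1.490 = 0.2805 g VSS/g bCOD.
Mass of bCOD removed per day: Q(S₀ − S) = 810 × 1136 g/m³ = 920.0 kg/d.
Biomass produced: P_X = Y_obs·Q·ΔS = 0.2805 × 920.0 ≈ 258.1 kg VSS/d.

P_X ≈ 258 kg VSS/d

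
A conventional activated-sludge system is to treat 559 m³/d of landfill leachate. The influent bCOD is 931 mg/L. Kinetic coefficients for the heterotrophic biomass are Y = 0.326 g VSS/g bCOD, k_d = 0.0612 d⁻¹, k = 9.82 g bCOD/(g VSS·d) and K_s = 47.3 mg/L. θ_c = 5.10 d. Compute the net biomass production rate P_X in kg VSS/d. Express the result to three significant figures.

P_X ≈ 129 kg VSS/d

Effluent substrate depends only on kinetics and SRT: S = K_s(1 + k_d θ_c) / [θ_c(Yk − k_d) − 1] = 47.3 × (1 + 0.0612 × 5.10) / [5.10 × (0.326 × 9.82 − 0.0612) − 1] = 62.06 / 15.01 = 4.134 mg/L.
Y_obs = Y / (1 + k_d θ_c) = 0.326 / (1 + 0.0612 × 5.10) = 0.326 / 1.312 = 0.2485.
Substrate removed = Q·(S₀ − S) = 559 m³/d × (931 − 4.13) g/m³ = 5.18×10^5 g/d = 518.1 kg/d.
P_X = Y_obs · Q(S₀ − S) = 0.2485 × 518.1 = 128.7 kg VSS/d.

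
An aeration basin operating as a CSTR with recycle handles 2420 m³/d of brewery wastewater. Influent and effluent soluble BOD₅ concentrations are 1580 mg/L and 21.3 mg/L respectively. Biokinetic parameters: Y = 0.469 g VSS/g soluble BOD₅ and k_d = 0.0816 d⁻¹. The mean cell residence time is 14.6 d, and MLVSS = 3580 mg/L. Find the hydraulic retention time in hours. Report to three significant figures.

τ ≈ 32.7 h

Rearranging the biomass balance for a CMAS with decay, V = Y·Q·ΔS·θ_c / [X·(1+k_d θ_c)] = 0.469 × 2420 × (1580 − 21.3) × 14.6 / [3580 × (1 + 0.0816 × 14.6)] = 2.58×10^7 / 7845 = 3292 m³.
Hydraulic retention time τ = V/Q = 3292 / 2420 = 1.360 d = 32.65 h.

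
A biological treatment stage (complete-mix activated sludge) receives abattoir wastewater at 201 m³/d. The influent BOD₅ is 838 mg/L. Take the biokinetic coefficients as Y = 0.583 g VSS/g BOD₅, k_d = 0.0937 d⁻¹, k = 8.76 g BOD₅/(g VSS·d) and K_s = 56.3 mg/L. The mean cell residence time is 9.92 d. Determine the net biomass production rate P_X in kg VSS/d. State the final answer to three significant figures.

For a completely mixed reactor with recycle the Lawrence–McCarty relation gives S = K_s·(1 + k_d·θ_c) / [θ_c·(Y·k − k_d) − 1] = 56.3 × (1 + 0.0937 × 9.92) / [9.92 × (0.583 × 8.76 − 0.0937) − 1] = 108.6 / 48.73 = 2.229 mg/L.
Correct the yield for decay: Y_obs = Y/(1 + k_d θ_c) = 0.583 / (1 + 0.0937 × 9.92) = 0.583 / 1.930 = 0.3022.
Substrate removed = Q·(S₀ − S) = 201 m³/d × (838 − 2.23) g/m³ = 1.68×10^5 g/d = 168.0 kg/d.
Net biomass production P_X = Y_obs × Q·(S₀ − S) = 0.3022 × 168.0 = 50.76 kg VSS/d.

P_X ≈ 50.8 kg VSS/d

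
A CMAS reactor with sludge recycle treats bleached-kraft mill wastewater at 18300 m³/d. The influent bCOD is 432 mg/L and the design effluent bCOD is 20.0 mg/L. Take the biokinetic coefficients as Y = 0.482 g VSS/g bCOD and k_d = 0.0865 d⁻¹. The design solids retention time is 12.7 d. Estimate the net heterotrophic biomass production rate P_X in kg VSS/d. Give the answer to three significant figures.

The observed yield is Y_obs = Y/(1 + k_d·θ_c) = 0.482 / (1 + 0.0865 × 12.7) = 0.482 / 2.099 = 0.2297 g VSS per g bCOD removed.
Mass of bCOD removed per day: Q(S₀ − S) = 18300 × 412.0 g/m³ = 7540 kg/d.
So the net sludge growth is P_X = 0.2297 × 7540 = 1732 kg VSS/d.

P_X ≈ 1730 kg VSS/d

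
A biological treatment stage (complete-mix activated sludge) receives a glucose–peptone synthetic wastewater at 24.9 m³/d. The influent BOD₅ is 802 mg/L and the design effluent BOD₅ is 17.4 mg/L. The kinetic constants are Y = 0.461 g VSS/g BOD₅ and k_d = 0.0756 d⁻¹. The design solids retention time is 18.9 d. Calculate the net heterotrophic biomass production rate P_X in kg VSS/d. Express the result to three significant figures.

P_X ≈ 3.71 kg VSS/d

Observed yield with endogenous decay: Y_obs = Y / (1 + k_d·θ_c) = 0.461 / (1 + 0.0756 × 18.9) = 0.461 / 2.429 = 0.1898 g VSS/g BOD₅.
Substrate removed = Q·(S₀ − S) = 24.9 m³/d × (802 − 17.4) g/m³ = 1.95×10^4 g/d = 19.54 kg/d.
Biomass produced: P_X = Y_obs·Q·ΔS = 0.1898 × 19.54 ≈ 3.708 kg VSS/d.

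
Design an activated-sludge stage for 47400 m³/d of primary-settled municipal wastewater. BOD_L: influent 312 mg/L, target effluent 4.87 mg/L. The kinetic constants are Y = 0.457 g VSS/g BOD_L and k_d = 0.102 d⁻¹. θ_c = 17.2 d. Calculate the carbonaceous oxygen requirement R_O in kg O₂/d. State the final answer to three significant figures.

The observed yield is Y_obs = Y/(1 + k_d·θ_c) = 0.457 / (1 + 0.102 × 17.2) = 0.457 / 2.754 = 0.1659 g VSS per g BOD_L removed.
Mass of BOD_L removed per day: Q(S₀ − S) = 47400 × 307.1 g/m³ = 14558 kg/d.
Net sludge production P_X = 0.1659 × 14558 = 2415 kg VSS/d.
R_O = Q·ΔS − 1.42 P_X = 14558 − 3430 = 11128 kg O₂/d.

R_O ≈ 11100 kg O₂/d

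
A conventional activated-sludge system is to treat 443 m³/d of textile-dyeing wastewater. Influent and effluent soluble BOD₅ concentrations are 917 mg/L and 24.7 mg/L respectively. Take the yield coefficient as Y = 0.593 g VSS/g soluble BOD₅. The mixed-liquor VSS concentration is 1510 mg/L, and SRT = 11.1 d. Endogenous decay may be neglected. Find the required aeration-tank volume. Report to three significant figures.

V·X = Y·Q·ΔS·θ_c gives V = 0.593 × 443 × (917 − 24.7) × 11.1 / 1510 = 1723 m³.

V ≈ 1720 m³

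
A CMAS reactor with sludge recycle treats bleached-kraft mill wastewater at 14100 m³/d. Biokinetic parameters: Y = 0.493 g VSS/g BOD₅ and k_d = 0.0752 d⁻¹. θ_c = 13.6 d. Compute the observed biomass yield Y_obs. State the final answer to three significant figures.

The observed yield is Y_obs = Y/(1 + k_d·θ_c) = 0.493 / (1 + 0.0752 × 13.6) = 0.493 / 2.023 = 0.2437 g VSS per g BOD₅ removed.

Y_obs ≈ 0.244 g VSS/g BOD₅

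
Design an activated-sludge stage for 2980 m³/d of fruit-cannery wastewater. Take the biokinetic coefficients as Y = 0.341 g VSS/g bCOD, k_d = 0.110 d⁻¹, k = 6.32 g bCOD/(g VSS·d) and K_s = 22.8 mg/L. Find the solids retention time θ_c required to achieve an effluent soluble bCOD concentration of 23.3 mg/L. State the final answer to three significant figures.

θ_c ≈ 1.02 d

At the target effluent, Y k S/(K_s+S) = 0.341×6.32×23.3/46.10 = 1.089 d⁻¹.
θ_c = 1/(μ − k_d) = 1/(1.089 − 0.110) = 1/0.9792 = 1.021 d.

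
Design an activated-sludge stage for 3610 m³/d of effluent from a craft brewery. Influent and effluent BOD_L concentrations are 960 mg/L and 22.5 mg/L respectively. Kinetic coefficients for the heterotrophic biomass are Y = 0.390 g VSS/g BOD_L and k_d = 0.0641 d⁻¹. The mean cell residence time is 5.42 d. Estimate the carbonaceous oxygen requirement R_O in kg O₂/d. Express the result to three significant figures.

The observed yield is Y_obs = Y/(1 + k_d·θ_c) = 0.390 / (1 + 0.0641 × 5.42) = 0.390 / 1.347 = 0.2894 g VSS per g BOD_L removed.
Mass of BOD_L removed per day: Q(S₀ − S) = 3610 × 937.5 g/m³ = 3384 kg/d.
Net sludge production P_X = 0.2894 × 3384 = 979.6 kg VSS/d.
R_O = Q·ΔS − 1.42 P_X = 3384 − 1391 = 1993 kg O₂/d.

R_O ≈ 1990 kg O₂/d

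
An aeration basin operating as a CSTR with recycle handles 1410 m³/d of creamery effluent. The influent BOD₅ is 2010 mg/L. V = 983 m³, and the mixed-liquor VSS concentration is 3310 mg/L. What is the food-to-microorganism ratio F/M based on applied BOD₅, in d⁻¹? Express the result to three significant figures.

F/M ≈ 0.871 d⁻¹

F/M = applied load / biomass = Q·S₀/(V·X) = 1410 × 2010 / (983.0 × 3310) = 0.8710 d⁻¹.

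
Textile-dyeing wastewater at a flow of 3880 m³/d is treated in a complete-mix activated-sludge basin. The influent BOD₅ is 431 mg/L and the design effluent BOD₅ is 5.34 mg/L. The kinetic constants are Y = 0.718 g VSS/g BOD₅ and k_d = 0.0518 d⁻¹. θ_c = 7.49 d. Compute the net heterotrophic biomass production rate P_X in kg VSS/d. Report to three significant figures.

Y_obs = Y / (1 + k_d θ_c) = 0.718 / (1 + 0.0518 × 7.49) = 0.718 / 1.388 = 0.5173.
ΔS = 431 − 5.34 = 425.7 mg/L, so the substrate removal rate is 3880 × 425.7/1000 = 1652 kg BOD₅/d.
P_X = Y_obs · Q(S₀ − S) = 0.5173 × 1652 = 854.3 kg VSS/d.

P_X ≈ 854 kg VSS/d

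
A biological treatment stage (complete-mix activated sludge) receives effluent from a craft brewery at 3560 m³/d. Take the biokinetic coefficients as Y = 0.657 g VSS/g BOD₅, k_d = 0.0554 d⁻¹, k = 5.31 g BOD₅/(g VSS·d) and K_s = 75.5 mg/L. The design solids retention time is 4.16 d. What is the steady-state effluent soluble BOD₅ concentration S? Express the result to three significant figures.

Effluent substrate depends only on kinetics and SRT: S = K_s(1 + k_d θ_c) / [θ_c(Yk − k_d) − 1] = 75.5 × (1 + 0.0554 × 4.16) / [4.16 × (0.657 × 5.31 − 0.0554) − 1] = 92.90 / 13.28 = 6.994 mg/L.

S ≈ 6.99 mg/L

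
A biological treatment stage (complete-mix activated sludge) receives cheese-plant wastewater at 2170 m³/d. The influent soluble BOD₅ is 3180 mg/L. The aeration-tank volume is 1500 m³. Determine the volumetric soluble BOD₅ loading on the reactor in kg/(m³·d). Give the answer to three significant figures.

L_v ≈ 4.60 kg soluble BOD₅/(m³·d)

Volumetric loading L_v = Q·S₀ / V = 2170 × 3180 g/m³ / 1500 m³ = 4600 g/(m³·d) = 4.600 kg soluble BOD₅/(m³·d).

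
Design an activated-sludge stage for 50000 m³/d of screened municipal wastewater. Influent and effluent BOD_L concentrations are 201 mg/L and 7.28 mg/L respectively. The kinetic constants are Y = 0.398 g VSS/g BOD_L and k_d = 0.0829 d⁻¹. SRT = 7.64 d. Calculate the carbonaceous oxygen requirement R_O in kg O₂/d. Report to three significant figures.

Observed yield with endogenous decay: Y_obs = Y / (1 + k_d·θ_c) = 0.398 / (1 + 0.0829 × 7.64) = 0.398 / 1.633 = 0.2437 g VSS/g BOD_L.
Mass of BOD_L removed per day: Q(S₀ − S) = 50000 × 193.7 g/m³ = 9686 kg/d.
P_X = Y_obs·Q·(S₀ − S) = 0.2437 × 9686 = 2360 kg VSS/d.
R_O = Q·(S₀ − S) − 1.42·P_X = 9686 − 1.42 × 2360 = 6335 kg O₂/d.

R_O ≈ 6330 kg O₂/d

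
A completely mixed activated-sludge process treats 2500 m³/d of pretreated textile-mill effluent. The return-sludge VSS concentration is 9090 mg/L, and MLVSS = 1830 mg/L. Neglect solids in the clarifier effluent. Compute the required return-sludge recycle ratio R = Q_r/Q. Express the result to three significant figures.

R ≈ 0.252

Mass balance around the secondary clarifier (neglecting effluent solids): R = X / (X_r − X) = 1830 / (9090 − 1830) = 0.2521.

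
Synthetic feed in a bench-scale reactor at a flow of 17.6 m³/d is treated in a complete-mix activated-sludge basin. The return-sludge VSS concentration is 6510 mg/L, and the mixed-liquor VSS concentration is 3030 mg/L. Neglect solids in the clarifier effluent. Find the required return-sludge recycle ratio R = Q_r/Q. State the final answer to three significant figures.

R = Q_r/Q = X/(X_r − X) = 3030 / (6510 − 3030) = 0.8707.

R ≈ 0.871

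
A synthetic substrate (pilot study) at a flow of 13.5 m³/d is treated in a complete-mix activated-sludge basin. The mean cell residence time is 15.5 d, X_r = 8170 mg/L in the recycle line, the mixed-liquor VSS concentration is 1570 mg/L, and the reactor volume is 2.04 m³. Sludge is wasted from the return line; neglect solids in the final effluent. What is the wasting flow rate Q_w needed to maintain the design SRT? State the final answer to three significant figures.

Q_w ≈ 0.0253 m³/d

Wasting from the return line (neglecting effluent solids): Q_w = V·X / (θ_c·X_r) = 2.040 × 1570 / (15.5 × 8170) = 0.02529 m³/d.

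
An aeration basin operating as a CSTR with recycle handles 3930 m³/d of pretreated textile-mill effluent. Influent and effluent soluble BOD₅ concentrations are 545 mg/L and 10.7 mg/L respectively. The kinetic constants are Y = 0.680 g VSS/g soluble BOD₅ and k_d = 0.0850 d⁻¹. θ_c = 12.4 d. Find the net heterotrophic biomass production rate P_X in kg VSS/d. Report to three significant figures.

The observed yield is Y_obs = Y/(1 + k_d·θ_c) = 0.680 / (1 + 0.0850 × 12.4) = 0.680 / 2.054 = 0.3311 g VSS per g soluble BOD₅ removed.
Q·(S₀ − S) = 3930 × (545 − 10.7) × 10⁻³ = 2100 kg/d removed.
Net biomass production P_X = Y_obs × Q·(S₀ − S) = 0.3311 × 2100 = 695.2 kg VSS/d.

P_X ≈ 695 kg VSS/d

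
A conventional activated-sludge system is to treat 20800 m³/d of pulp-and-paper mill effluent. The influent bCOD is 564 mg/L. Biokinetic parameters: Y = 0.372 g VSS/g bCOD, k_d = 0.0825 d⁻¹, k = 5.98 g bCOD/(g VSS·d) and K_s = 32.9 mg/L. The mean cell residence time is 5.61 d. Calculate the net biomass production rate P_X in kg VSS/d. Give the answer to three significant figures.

P_X ≈ 2960 kg VSS/d

From the Monod/SRT balance for a CMAS, S = K_s·(1+k_d θ_c)/[θ_c·(Y k − k_d) − 1] = 32.9 × (1 + 0.0825 × 5.61) / [5.61 × (0.372 × 5.98 − 0.0825) − 1] = 48.13 / 11.02 = 4.368 mg/L.
Y_obs = Y / (1 + k_d θ_c) = 0.372 / (1 + 0.0825 × 5.61) = 0.372 / 1.463 = 0.2543.
Mass of bCOD removed per day: Q(S₀ − S) = 20800 × 559.6 g/m³ = 11640 kg/d.
Biomass produced: P_X = Y_obs·Q·ΔS = 0.2543 × 11640 ≈ 2960 kg VSS/d.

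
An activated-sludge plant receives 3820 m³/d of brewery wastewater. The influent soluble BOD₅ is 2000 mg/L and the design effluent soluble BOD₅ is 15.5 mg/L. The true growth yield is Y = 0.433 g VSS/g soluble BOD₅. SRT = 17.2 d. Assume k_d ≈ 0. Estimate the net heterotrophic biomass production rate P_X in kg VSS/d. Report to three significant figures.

P_X ≈ 3280 kg VSS/d

No decay correction is needed, so Y_obs = Y = 0.433.
ΔS = 2000 − 15.5 = 1984 mg/L, so the substrate removal rate is 3820 × 1984/1000 = 7581 kg soluble BOD₅/d.
So the net sludge growth is P_X = 0.4330 × 7581 = 3282 kg VSS/d.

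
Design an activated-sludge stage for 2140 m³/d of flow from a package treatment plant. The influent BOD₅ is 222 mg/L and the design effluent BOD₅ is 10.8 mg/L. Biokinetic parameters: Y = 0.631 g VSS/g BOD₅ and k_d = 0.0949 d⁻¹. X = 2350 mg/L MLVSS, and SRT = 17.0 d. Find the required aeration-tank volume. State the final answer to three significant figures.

Steady-state biomass mass balance: V·X·(1 + k_d·θ_c) = Y·Q·(S₀ − S)·θ_c, so V = 0.631 × 2140 × (222 − 10.8) × 17.0 / [2350 × (1 + 0.0949 × 17.0)] = 4.85×10^6 / 6141 = 789.5 m³.

V ≈ 789 m³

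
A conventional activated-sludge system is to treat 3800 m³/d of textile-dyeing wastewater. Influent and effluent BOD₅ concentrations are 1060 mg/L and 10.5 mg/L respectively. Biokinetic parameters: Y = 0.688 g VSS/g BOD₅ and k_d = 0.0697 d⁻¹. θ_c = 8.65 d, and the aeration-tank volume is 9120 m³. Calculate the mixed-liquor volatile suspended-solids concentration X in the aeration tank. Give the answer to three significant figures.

X ≈ 1620 mg/L

Solving the biomass balance for X: X = Y Q (S₀−S) θ_c / [V (1+k_d θ_c)] = 0.688 × 3800 × (1060 − 10.5) × 8.65 / [9120 × (1 + 0.0697 × 8.65)] = 1624 mg/L.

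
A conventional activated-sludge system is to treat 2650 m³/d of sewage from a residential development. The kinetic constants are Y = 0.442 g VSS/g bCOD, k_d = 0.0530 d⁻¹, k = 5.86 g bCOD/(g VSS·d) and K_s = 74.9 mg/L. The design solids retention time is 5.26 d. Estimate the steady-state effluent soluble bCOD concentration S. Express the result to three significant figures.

S ≈ 7.76 mg/L

Effluent substrate depends only on kinetics and SRT: S = K_s(1 + k_d θ_c) / [θ_c(Yk − k_d) − 1] = 74.9 × (1 + 0.0530 × 5.26) / [5.26 × (0.442 × 5.86 − 0.0530) − 1] = 95.78 / 12.35 = 7.758 mg/L.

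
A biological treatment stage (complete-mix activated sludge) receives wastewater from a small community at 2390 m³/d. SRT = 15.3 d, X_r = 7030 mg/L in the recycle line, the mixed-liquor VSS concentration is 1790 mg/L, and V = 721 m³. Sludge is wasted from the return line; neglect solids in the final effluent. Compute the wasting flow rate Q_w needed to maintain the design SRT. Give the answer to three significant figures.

Q_w ≈ 12.0 m³/d

Wasting from the return line (neglecting effluent solids): Q_w = V·X / (θ_c·X_r) = 721.0 × 1790 / (15.3 × 7030) = 12.00 m³/d.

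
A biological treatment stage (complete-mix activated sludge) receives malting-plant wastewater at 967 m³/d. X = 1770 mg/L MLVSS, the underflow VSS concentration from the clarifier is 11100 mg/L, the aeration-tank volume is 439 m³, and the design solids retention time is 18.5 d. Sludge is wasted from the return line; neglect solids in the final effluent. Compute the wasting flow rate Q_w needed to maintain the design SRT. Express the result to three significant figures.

Wasting from the return line (neglecting effluent solids): Q_w = V·X / (θ_c·X_r) = 439.0 × 1770 / (18.5 × 11100) = 3.784 m³/d.

Q_w ≈ 3.78 m³/d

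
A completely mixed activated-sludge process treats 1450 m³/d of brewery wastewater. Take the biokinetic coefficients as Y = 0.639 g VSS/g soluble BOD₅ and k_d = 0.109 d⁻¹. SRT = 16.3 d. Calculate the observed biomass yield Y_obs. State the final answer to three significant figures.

Correct the yield for decay: Y_obs = Y/(1 + k_d θ_c) = 0.639 / (1 + 0.109 × 16.3) = 0.639 / 2.777 = 0.2301.

Y_obs ≈ 0.230 g VSS/g soluble BOD₅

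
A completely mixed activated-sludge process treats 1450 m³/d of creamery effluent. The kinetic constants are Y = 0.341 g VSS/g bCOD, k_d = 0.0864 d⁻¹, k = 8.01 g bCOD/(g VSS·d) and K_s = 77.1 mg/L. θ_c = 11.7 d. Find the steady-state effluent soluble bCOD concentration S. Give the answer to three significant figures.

S ≈ 5.18 mg/L

From the Monod/SRT balance for a CMAS, S = K_s·(1+k_d θ_c)/[θ_c·(Y k − k_d) − 1] = 77.1 × (1 + 0.0864 × 11.7) / [11.7 × (0.341 × 8.01 − 0.0864) − 1] = 155.0 / 29.95 = 5.177 mg/L.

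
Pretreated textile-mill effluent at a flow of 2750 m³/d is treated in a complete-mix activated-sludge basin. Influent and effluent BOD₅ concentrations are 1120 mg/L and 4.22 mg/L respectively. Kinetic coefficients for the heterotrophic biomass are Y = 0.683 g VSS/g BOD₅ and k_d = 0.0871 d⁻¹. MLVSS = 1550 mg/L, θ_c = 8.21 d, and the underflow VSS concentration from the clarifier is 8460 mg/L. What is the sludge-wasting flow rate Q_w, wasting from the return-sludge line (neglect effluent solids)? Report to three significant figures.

Q_w ≈ 144 m³/d

Steady-state biomass mass balance: V·X·(1 + k_d·θ_c) = Y·Q·(S₀ − S)·θ_c, so V = 0.683 × 2750 × (1120 − 4.22) × 8.21 / [1550 × (1 + 0.0871 × 8.21)] = 1.72×10^7 / 2658 = 6472 m³.
Wasting from the return line (neglecting effluent solids): Q_w = V·X / (θ_c·X_r) = 6472 × 1550 / (8.21 × 8460) = 144.4 m³/d.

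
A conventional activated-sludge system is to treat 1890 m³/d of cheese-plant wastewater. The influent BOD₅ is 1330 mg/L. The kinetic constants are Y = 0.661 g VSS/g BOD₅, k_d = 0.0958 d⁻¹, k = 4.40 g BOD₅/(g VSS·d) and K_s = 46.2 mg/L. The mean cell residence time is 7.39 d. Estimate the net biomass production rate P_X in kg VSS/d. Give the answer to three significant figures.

For a completely mixed reactor with recycle the Lawrence–McCarty relation gives S = K_s·(1 + k_d·θ_c) / [θ_c·(Y·k − k_d) − 1] = 46.2 × (1 + 0.0958 × 7.39) / [7.39 × (0.661 × 4.40 − 0.0958) − 1] = 78.91 / 19.79 = 3.988 mg/L.
Correct the yield for decay: Y_obs = Y/(1 + k_d θ_c) = 0.661 / (1 + 0.0958 × 7.39) = 0.661 / 1.708 = 0.3870.
Substrate removed = Q·(S₀ − S) = 1890 m³/d × (1330 − 3.99) g/m³ = 2.51×10^6 g/d = 2506 kg/d.
So the net sludge growth is P_X = 0.3870 × 2506 = 969.9 kg VSS/d.

P_X ≈ 970 kg VSS/d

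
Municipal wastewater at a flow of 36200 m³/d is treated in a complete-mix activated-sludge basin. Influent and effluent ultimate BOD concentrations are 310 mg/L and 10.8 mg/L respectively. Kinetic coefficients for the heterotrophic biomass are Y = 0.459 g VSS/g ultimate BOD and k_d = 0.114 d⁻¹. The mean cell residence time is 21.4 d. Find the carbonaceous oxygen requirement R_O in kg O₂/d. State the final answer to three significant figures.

Observed yield with endogenous decay: Y_obs = Y / (1 + k_d·θ_c) = 0.459 / (1 + 0.114 × 21.4) = 0.459 / 3.440 = 0.1334 g VSS/g ultimate BOD.
Mass of ultimate BOD removed per day: Q(S₀ − S) = 36200 × 299.2 g/m³ = 10831 kg/d.
Net sludge production P_X = 0.1334 × 10831 = 1445 kg VSS/d.
Carbonaceous O₂ demand = substrate oxidised − cell-mass equivalent = 10831 − 1.42 × 1445 = 8779 kg O₂/d.

R_O ≈ 8780 kg O₂/d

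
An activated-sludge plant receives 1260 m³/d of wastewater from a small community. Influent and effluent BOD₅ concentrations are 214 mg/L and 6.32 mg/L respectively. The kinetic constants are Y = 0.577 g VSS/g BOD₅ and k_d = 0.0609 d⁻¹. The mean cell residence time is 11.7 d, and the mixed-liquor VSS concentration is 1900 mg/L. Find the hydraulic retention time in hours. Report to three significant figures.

Steady-state biomass mass balance: V·X·(1 + k_d·θ_c) = Y·Q·(S₀ − S)·θ_c, so V = 0.577 × 1260 × (214 − 6.32) × 11.7 / [1900 × (1 + 0.0609 × 11.7)] = 1.77×10^6 / 3254 = 542.9 m³.
HRT = V/Q = 542.9 m³ / 1260 m³·d⁻¹ = 0.4309 d × 24 = 10.34 h.

τ ≈ 10.3 h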